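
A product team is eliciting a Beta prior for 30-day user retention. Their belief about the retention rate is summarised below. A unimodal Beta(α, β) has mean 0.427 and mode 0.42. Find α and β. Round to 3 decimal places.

With s = α+β: μ = α/s and mode = (α−1)/(s−2). Eliminating α = μs,
μs − 1 = m(s−2) ⇒ s(μ−m) = 1−2m ⇒ s = 0.16/0.007 = 22.8571.
So α = μs = 9.760, β = (1−μ)s = 13.097.

α = 9.760, β = 13.097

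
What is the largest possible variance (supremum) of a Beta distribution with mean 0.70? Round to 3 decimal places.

0.210

For fixed mean μ the Beta variance is μ(1−μ)/(α+β+1), increasing as α+β decreases.
Its least upper bound (not attained) is μ(1−μ) = 0.70·0.30 = 0.210.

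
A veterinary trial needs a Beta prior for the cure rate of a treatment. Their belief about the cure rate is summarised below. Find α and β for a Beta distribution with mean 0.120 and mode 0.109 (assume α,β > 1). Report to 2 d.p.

α = 8.53, β = 62.56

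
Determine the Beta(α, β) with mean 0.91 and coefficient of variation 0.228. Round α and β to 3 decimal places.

α = 0.821, β = 0.081

Var = (CV·μ)² = (0.228×0.91)² = 0.043048.
α+β = μ(1−μ)/Var − 1 = 0.0819/0.043048 − 1 = 0.9025.
Thus α = 0.91·0.9025 = 0.821 and β = 0.09·0.9025 = 0.081.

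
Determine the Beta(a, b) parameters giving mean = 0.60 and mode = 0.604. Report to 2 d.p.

a = 31.20, b = 20.80

With s = a+b: μ = a/s and mode = (a−1)/(s−2). Eliminating a = μs,
μs − 1 = m(s−2) ⇒ s(μ−m) = 1−2m ⇒ s = -0.208/-0.004 = 52.0000.
So a = μs = 31.20, b = (1−μ)s = 20.80.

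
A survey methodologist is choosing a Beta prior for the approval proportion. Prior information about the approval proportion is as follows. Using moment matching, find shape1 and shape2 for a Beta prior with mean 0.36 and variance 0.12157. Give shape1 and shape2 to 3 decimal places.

shape1 = 0.322, shape2 = 0.573

Let s = shape1+shape2. The Beta variance is μ(1−μ)/(s+1).
So s+1 = μ(1−μ)/σ² = (0.36×0.64)/0.12157 = 0.2304/0.12157 = 1.8952, giving s = 0.8952.
Then shape1 = μs = 0.36×0.8952 = 0.322 and shape2 = (1−μ)s = 0.64×0.8952 = 0.573.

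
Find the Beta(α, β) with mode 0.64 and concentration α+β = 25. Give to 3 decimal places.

For α,β>1 the mode is (α−1)/(α+β−2), so α = mode·(κ−2)+1 = 0.64×23+1 = 15.720.
And β = (1−mode)·(κ−2)+1 = 0.36×23+1 = 9.280.

α = 15.720, β = 9.280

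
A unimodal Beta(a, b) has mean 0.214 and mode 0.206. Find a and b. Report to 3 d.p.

With s = a+b: μ = a/s and mode = (a−1)/(s−2). Eliminating a = μs,
μs − 1 = m(s−2) ⇒ s(μ−m) = 1−2m ⇒ s = 0.588/0.008 = 73.5000.
So a = μs = 15.729, b = (1−μ)s = 57.771.

a = 15.729, b = 57.771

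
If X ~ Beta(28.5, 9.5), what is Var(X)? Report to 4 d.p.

0.0048

Var = αβ/[(α+β)²(α+β+1)] = (28.5×9.5)/(38.0²×39.0) = 270.75/56316.000 = 0.0048.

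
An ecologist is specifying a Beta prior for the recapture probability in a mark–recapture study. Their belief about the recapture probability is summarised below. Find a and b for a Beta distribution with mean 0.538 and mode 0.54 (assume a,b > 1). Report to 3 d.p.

a = 21.520, b = 18.480

Let s = a+b. Mean gives a = μs = 0.538s; mode gives (a−1)/(s−2) = 0.54.
Substituting: 0.538s − 1 = 0.54(s−2) = 0.54s − 1.08, so -0.002s = -0.08 and s = 40.0000.
Then a = 0.538×40.0000 = 21.520 and b = s−a = 18.480.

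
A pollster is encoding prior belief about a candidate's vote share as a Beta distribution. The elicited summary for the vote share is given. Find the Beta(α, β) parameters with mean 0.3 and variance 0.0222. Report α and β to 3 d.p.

α = 2.538, β = 5.922

Let s = α+β. The Beta variance is μ(1−μ)/(s+1).
So s+1 = μ(1−μ)/σ² = (0.3×0.7)/0.0222 = 0.21/0.0222 = 9.4595, giving s = 8.4595.
Then α = μs = 0.3×8.4595 = 2.538 and β = (1−μ)s = 0.7×8.4595 = 5.922.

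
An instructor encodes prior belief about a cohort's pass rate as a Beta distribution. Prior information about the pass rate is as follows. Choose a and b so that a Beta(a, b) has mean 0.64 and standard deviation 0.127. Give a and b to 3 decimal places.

a = 8.502, b = 4.783

σ² = 0.127² = 0.016129.
With s = a+b, Var = μ(1−μ)/(s+1), so s+1 = (0.64×0.36)/0.016129 = 14.2848 and s = 13.2848.
a = μs = 8.502, b = (1−μ)s = 4.783.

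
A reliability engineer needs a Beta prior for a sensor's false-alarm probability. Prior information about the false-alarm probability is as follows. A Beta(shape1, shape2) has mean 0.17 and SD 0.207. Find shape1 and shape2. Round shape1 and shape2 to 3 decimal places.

shape1 = 0.390, shape2 = 1.903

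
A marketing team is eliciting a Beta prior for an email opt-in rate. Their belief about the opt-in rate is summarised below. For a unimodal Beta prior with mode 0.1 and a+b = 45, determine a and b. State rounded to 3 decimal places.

a = 5.300, b = 39.700

Mode = (a−1)/(κ−2) with κ = a+b, so a−1 = 0.1·43 = 4.300.
a = 5.300; b = κ − a = 39.700.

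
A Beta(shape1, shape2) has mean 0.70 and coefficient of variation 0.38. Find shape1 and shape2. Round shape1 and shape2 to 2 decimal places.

shape1 = 1.38, shape2 = 0.59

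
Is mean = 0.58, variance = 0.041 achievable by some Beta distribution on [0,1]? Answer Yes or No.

Yes

A Beta with mean μ has variance μ(1−μ)/(α+β+1) < μ(1−μ).
Here μ(1−μ) = 0.58×0.42 = 0.2436, and 0.041 < 0.2436.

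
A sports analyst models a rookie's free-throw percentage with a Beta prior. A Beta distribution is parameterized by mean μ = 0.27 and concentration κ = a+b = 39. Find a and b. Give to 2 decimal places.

a = 10.53, b = 28.47

Split κ in proportion μ : (1−μ): a = 0.27·39 = 10.53, b = 39 − 10.53 = 28.47.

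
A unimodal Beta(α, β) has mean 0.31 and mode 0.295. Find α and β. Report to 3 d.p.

Let s = α+β. Mean gives α = μs = 0.31s; mode gives (α−1)/(s−2) = 0.295.
Substituting: 0.31s − 1 = 0.295(s−2) = 0.295s − 0.590, so 0.015s = 0.410 and s = 27.3333.
Then α = 0.31×27.3333 = 8.473 and β = s−α = 18.860.

α = 8.473, β = 18.860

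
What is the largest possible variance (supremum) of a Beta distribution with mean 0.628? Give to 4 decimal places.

Var = μ(1−μ)/(α+β+1), which approaches μ(1−μ) as α+β → 0.
So the supremum is μ(1−μ) = 0.628×0.372 = 0.2336.

0.2336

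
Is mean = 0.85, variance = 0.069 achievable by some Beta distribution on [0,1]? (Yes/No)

Yes

The Beta variance bound is σ² < μ(1−μ).
Here μ(1−μ) = 0.85×0.15 = 0.1275, and 0.069 < 0.1275.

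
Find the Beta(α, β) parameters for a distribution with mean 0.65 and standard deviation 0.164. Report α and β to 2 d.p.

α = 4.85, β = 2.61

Variance = 0.164² = 0.026896. The moment-matching identity α+β = μ(1−μ)/Var − 1 gives
α+β = 0.2275/0.026896 − 1 = 7.4585, so α = μ·7.4585 = 4.85 and β = (1−μ)·7.4585 = 2.61.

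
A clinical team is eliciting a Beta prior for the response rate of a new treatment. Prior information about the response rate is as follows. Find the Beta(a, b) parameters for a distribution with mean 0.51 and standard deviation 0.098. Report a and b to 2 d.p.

σ² = 0.098² = 0.009604.
With s = a+b, Var = μ(1−μ)/(s+1), so s+1 = (0.51×0.49)/0.009604 = 26.0204 and s = 25.0204.
a = μs = 12.76, b = (1−μ)s = 12.26.

a = 12.76, b = 12.26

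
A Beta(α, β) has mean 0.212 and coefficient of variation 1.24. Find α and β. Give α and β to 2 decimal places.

α = 0.30, β = 1.12

Var = (CV·μ)² = (1.24×0.212)² = 0.069106.
α+β = μ(1−μ)/Var − 1 = 0.167056/0.069106 − 1 = 1.4174.
Thus α = 0.212·1.4174 = 0.30 and β = 0.788·1.4174 = 1.12.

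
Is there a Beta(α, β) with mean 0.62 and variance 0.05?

For any Beta, Var(X) < E[X]·(1−E[X]).
Here μ(1−μ) = 0.62×0.38 = 0.2356, and 0.05 < 0.2356.

Yes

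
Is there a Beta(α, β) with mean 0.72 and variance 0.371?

No

A Beta with mean μ has variance μ(1−μ)/(α+β+1) < μ(1−μ).
Here μ(1−μ) = 0.72×0.28 = 0.2016, and 0.371 ≥ 0.2016.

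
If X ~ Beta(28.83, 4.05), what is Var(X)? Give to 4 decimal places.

0.0032

μ = 28.83/32.88 = 0.876825; Var = μ(1−μ)/(α+β+1) = 0.1080031/33.88 = 0.0032.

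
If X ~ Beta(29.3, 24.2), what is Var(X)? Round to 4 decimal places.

μ = 29.3/53.5 = 0.547664; Var = μ(1−μ)/(α+β+1) = 0.2477282/54.5 = 0.0045.

0.0045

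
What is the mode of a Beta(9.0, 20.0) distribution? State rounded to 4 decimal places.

0.2963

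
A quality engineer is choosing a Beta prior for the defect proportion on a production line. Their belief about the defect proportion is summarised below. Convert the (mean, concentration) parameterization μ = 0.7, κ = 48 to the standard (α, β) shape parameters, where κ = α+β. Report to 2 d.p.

α = 33.60, β = 14.40

α = μκ = 0.7×48 = 33.60 and β = (1−μ)κ = 0.3×48 = 14.40.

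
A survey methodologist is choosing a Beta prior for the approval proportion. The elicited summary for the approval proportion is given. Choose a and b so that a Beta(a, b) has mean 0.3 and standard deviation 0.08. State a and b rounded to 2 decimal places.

a = 9.54, b = 22.27

Variance = 0.08² = 0.0064. The moment-matching identity a+b = μ(1−μ)/Var − 1 gives
a+b = 0.21/0.0064 − 1 = 31.8125, so a = μ·31.8125 = 9.54 and b = (1−μ)·31.8125 = 22.27.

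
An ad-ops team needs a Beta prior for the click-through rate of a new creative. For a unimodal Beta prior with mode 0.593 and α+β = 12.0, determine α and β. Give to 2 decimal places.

α = 6.93, β = 5.07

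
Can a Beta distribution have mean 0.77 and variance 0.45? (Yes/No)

A Beta with mean μ has variance μ(1−μ)/(α+β+1) < μ(1−μ).
Here μ(1−μ) = 0.77×0.23 = 0.1771, and 0.45 ≥ 0.1771.

No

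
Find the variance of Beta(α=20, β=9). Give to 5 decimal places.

0.00713

μ = 20/29 = 0.689655; Var = μ(1−μ)/(α+β+1) = 0.2140309/30 = 0.00713.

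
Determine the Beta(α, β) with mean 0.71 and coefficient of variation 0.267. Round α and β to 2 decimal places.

Var = (CV·μ)² = (0.267×0.71)² = 0.035937.
α+β = μ(1−μ)/Var − 1 = 0.2059/0.035937 − 1 = 4.7295.
Thus α = 0.71·4.7295 = 3.36 and β = 0.29·4.7295 = 1.37.

α = 3.36, β = 1.37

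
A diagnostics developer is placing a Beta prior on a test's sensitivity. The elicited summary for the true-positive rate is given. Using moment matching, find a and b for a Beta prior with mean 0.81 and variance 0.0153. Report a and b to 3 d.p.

By moment matching, a+b = μ(1−μ)/σ² − 1 = (0.81·0.19)/0.0153 − 1 = 10.0588 − 1 = 9.0588.
Since a/(a+b) = μ, a = 0.81·9.0588 = 7.338 and b = 0.19·9.0588 = 1.721.

a = 7.338, b = 1.721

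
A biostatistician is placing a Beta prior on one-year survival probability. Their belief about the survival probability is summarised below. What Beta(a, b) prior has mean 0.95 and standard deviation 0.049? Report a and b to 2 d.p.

First σ² = 0.002401. Setting a = μn, b = (1−μ)n with n = a+b,
μ(1−μ)/(n+1) = 0.002401 ⇒ n+1 = 0.0475/0.002401 = 19.7834 ⇒ n = 18.7834.
Hence a = 0.95×18.7834 = 17.84, b = 0.05×18.7834 = 0.94.

a = 17.84, b = 0.94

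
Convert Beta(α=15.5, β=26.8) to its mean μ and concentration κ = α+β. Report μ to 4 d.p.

μ = 0.3664, κ = 42.3

κ = α+β = 15.5+26.8 = 42.3; μ = α/κ = 15.5/42.3 = 0.3664.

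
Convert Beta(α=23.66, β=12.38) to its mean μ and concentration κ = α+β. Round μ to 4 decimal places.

κ = α+β = 23.66+12.38 = 36.04; μ = α/κ = 23.66/36.04 = 0.6565.

μ = 0.6565, κ = 36.04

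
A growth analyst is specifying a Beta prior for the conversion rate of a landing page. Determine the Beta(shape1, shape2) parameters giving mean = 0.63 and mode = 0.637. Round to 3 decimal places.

Let s = shape1+shape2. Mean gives shape1 = μs = 0.63s; mode gives (shape1−1)/(s−2) = 0.637.
Substituting: 0.63s − 1 = 0.637(s−2) = 0.637s − 1.274, so -0.007s = -0.274 and s = 39.1429.
Then shape1 = 0.63×39.1429 = 24.660 and shape2 = s−shape1 = 14.483.

shape1 = 24.660, shape2 = 14.483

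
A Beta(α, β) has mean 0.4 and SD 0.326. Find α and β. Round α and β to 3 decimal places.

α = 0.503, β = 0.755

First σ² = 0.106276. Setting α = μn, β = (1−μ)n with n = α+β,
μ(1−μ)/(n+1) = 0.106276 ⇒ n+1 = 0.24/0.106276 = 2.2583 ⇒ n = 1.2583.
Hence α = 0.4×1.2583 = 0.503, β = 0.6×1.2583 = 0.755.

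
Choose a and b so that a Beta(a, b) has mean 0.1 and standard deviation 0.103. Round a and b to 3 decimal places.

First σ² = 0.010609. Setting a = μn, b = (1−μ)n with n = a+b,
μ(1−μ)/(n+1) = 0.010609 ⇒ n+1 = 0.09/0.010609 = 8.4834 ⇒ n = 7.4834.
Hence a = 0.1×7.4834 = 0.748, b = 0.9×7.4834 = 6.735.

a = 0.748, b = 6.735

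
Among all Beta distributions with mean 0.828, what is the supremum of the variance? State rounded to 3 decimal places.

0.142

Var = μ(1−μ)/(α+β+1), which approaches μ(1−μ) as α+β → 0.
So the supremum is μ(1−μ) = 0.828×0.172 = 0.142.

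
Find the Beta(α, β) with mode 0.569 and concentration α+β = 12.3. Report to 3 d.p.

α = 6.861, β = 5.439

Mode = (α−1)/(κ−2) with κ = α+β, so α−1 = 0.569·10.3 = 5.861.
α = 6.861; β = κ − α = 5.439.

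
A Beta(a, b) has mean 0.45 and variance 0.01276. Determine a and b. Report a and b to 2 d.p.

a = 8.28, b = 10.12

By moment matching, a+b = μ(1−μ)/σ² − 1 = (0.45·0.55)/0.01276 − 1 = 19.3966 − 1 = 18.3966.
Since a/(a+b) = μ, a = 0.45·18.3966 = 8.28 and b = 0.55·18.3966 = 10.12.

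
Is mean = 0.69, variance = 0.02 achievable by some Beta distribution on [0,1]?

The Beta variance bound is σ² < μ(1−μ).
Here μ(1−μ) = 0.69×0.31 = 0.2139, and 0.02 < 0.2139.

Yes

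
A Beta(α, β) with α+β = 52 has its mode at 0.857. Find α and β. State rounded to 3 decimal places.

Mode = (α−1)/(κ−2) with κ = α+β, so α−1 = 0.857·50 = 42.850.
α = 43.850; β = κ − α = 8.150.

α = 43.850, β = 8.150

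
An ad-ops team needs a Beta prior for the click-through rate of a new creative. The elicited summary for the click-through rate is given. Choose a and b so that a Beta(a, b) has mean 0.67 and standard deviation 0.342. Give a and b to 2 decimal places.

First σ² = 0.116964. Setting a = μn, b = (1−μ)n with n = a+b,
μ(1−μ)/(n+1) = 0.116964 ⇒ n+1 = 0.2211/0.116964 = 1.8903 ⇒ n = 0.8903.
Hence a = 0.67×0.8903 = 0.60, b = 0.33×0.8903 = 0.29.

a = 0.60, b = 0.29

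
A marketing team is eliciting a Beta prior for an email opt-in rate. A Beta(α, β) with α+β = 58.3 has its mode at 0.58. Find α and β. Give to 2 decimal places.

α = 33.65, β = 24.65

Mode = (α−1)/(κ−2) with κ = α+β, so α−1 = 0.58·56.3 = 32.65.
α = 33.65; β = κ − α = 24.65.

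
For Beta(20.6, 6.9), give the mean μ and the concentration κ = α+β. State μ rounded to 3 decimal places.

μ = 0.749, κ = 27.5

κ = α+β = 20.6+6.9 = 27.5; μ = α/κ = 20.6/27.5 = 0.749.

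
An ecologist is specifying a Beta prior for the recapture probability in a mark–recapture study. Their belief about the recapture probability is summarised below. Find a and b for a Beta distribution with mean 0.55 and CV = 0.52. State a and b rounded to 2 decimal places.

Var = (CV·μ)² = (0.52×0.55)² = 0.081796.
a+b = μ(1−μ)/Var − 1 = 0.2475/0.081796 − 1 = 2.0258.
Thus a = 0.55·2.0258 = 1.11 and b = 0.45·2.0258 = 0.91.

a = 1.11, b = 0.91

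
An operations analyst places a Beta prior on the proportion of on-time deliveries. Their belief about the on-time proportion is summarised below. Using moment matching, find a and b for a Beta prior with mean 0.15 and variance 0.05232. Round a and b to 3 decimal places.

a = 0.216, b = 1.221

Write ν = a+b; then a = μν and Var = μ(1−μ)/(ν+1).
ν = μ(1−μ)/Var − 1 = 0.1275/0.05232 − 1 = 1.4369.
a = 0.15·1.4369 = 0.216, b = 0.85·1.4369 = 1.221.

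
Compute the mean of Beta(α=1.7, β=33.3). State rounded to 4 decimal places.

0.0486

The Beta mean is α/(α+β) = 1.7/(1.7+33.3) = 0.0486.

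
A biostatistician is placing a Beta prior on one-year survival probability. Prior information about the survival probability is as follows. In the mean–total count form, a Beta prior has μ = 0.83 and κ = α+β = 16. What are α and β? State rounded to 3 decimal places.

α = 13.280, β = 2.720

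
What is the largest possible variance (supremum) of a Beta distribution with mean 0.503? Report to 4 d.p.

Var = μ(1−μ)/(α+β+1), which approaches μ(1−μ) as α+β → 0.
So the supremum is μ(1−μ) = 0.503×0.497 = 0.2500.

0.2500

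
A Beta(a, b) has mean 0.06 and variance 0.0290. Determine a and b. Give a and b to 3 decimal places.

By moment matching, a+b = μ(1−μ)/σ² − 1 = (0.06·0.94)/0.0290 − 1 = 1.9448 − 1 = 0.9448.
Since a/(a+b) = μ, a = 0.06·0.9448 = 0.057 and b = 0.94·0.9448 = 0.888.

a = 0.057, b = 0.888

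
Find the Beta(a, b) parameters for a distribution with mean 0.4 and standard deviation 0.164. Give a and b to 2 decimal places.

a = 3.17, b = 4.75

First σ² = 0.026896. Setting a = μn, b = (1−μ)n with n = a+b,
μ(1−μ)/(n+1) = 0.026896 ⇒ n+1 = 0.24/0.026896 = 8.9233 ⇒ n = 7.9233.
Hence a = 0.4×7.9233 = 3.17, b = 0.6×7.9233 = 4.75.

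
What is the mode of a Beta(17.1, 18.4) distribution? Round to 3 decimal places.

0.481

The density x^(α−1)(1−x)^(β−1) is maximised at (α−1)/(α+β−2) = 16.1/33.5 = 0.481.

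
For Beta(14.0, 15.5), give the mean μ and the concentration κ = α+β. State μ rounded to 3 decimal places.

μ = 0.475, κ = 29.5

κ = α+β = 14.0+15.5 = 29.5; μ = α/κ = 14.0/29.5 = 0.475.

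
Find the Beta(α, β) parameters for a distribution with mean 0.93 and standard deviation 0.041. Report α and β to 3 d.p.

α = 35.086, β = 2.641

Variance = 0.041² = 0.001681. The moment-matching identity α+β = μ(1−μ)/Var − 1 gives
α+β = 0.0651/0.001681 − 1 = 37.7269, so α = μ·37.7269 = 35.086 and β = (1−μ)·37.7269 = 2.641.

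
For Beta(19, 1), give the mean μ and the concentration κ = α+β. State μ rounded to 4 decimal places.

μ = 0.9500, κ = 20

κ = α+β = 19+1 = 20; μ = α/κ = 19/20 = 0.9500.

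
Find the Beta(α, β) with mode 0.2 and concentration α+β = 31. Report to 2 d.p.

For α,β>1 the mode is (α−1)/(α+β−2), so α = mode·(κ−2)+1 = 0.2×29+1 = 6.80.
And β = (1−mode)·(κ−2)+1 = 0.8×29+1 = 24.20.

α = 6.80, β = 24.20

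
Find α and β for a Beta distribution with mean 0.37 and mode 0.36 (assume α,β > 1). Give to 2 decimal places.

α = 10.36, β = 17.64

Let s = α+β. Mean gives α = μs = 0.37s; mode gives (α−1)/(s−2) = 0.36.
Substituting: 0.37s − 1 = 0.36(s−2) = 0.36s − 0.72, so 0.01s = 0.28 and s = 28.0000.
Then α = 0.37×28.0000 = 10.36 and β = s−α = 17.64.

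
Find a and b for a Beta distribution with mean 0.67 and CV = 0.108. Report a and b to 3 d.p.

Var = (CV·μ)² = (0.108×0.67)² = 0.005236.
a+b = μ(1−μ)/Var − 1 = 0.2211/0.005236 − 1 = 41.2271.
Thus a = 0.67·41.2271 = 27.622 and b = 0.33·41.2271 = 13.605.

a = 27.622, b = 13.605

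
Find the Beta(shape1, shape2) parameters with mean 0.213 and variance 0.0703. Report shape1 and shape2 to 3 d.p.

Write ν = shape1+shape2; then shape1 = μν and Var = μ(1−μ)/(ν+1).
ν = μ(1−μ)/Var − 1 = 0.167631/0.0703 − 1 = 1.3845.
shape1 = 0.213·1.3845 = 0.295, shape2 = 0.787·1.3845 = 1.090.

shape1 = 0.295, shape2 = 1.090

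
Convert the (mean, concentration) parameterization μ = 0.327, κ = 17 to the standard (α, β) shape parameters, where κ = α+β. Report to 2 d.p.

α = 5.56, β = 11.44

Split κ in proportion μ : (1−μ): α = 0.327·17 = 5.56, β = 17 − 5.56 = 11.44.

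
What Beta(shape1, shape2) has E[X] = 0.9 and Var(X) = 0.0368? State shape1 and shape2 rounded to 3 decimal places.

shape1 = 1.301, shape2 = 0.145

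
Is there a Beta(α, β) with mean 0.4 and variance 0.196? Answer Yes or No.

Yes

For any Beta, Var(X) < E[X]·(1−E[X]).
Here μ(1−μ) = 0.4×0.6 = 0.24, and 0.196 < 0.24.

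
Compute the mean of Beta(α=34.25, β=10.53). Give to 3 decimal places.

0.765

E[X] = α/(α+β) = 34.25/44.78 = 0.765.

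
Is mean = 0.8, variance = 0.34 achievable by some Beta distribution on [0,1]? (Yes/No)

A Beta with mean μ has variance μ(1−μ)/(α+β+1) < μ(1−μ).
Here μ(1−μ) = 0.8×0.2 = 0.16, and 0.34 ≥ 0.16.

No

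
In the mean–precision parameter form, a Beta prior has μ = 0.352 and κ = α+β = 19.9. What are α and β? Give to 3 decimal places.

α = 7.005, β = 12.895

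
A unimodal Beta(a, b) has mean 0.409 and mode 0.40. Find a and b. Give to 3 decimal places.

a = 9.089, b = 13.133

With s = a+b: μ = a/s and mode = (a−1)/(s−2). Eliminating a = μs,
μs − 1 = m(s−2) ⇒ s(μ−m) = 1−2m ⇒ s = 0.20/0.009 = 22.2222.
So a = μs = 9.089, b = (1−μ)s = 13.133.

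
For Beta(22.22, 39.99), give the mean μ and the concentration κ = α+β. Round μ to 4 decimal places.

μ = 0.3572, κ = 62.21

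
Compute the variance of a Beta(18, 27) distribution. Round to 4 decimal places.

Var = αβ/[(α+β)²(α+β+1)] = (18×27)/(45²×46) = 486/93150 = 0.0052.

0.0052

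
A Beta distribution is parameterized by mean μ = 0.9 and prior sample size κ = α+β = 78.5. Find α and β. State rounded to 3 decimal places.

α = 70.650, β = 7.850

Split κ in proportion μ : (1−μ): α = 0.9·78.5 = 70.650, β = 78.5 − 70.650 = 7.850.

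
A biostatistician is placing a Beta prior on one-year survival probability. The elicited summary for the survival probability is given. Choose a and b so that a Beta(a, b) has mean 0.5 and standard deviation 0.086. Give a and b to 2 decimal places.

First σ² = 0.007396. Setting a = μn, b = (1−μ)n with n = a+b,
μ(1−μ)/(n+1) = 0.007396 ⇒ n+1 = 0.25/0.007396 = 33.8021 ⇒ n = 32.8021.
Hence a = 0.5×32.8021 = 16.40, b = 0.5×32.8021 = 16.40.

a = 16.40, b = 16.40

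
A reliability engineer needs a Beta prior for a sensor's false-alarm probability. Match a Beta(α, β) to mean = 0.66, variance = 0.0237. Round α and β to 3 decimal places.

Write ν = α+β; then α = μν and Var = μ(1−μ)/(ν+1).
ν = μ(1−μ)/Var − 1 = 0.2244/0.0237 − 1 = 8.4684.
α = 0.66·8.4684 = 5.589, β = 0.34·8.4684 = 2.879.

α = 5.589, β = 2.879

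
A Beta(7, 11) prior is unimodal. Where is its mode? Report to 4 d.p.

With α,β > 1, mode = (α−1)/(α+β−2) = 6/16 = 0.3750.

0.3750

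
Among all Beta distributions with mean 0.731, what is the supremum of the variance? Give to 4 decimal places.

Var = μ(1−μ)/(α+β+1), which approaches μ(1−μ) as α+β → 0.
So the supremum is μ(1−μ) = 0.731×0.269 = 0.1966.

0.1966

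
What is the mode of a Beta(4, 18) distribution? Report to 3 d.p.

0.150

The density x^(α−1)(1−x)^(β−1) is maximised at (α−1)/(α+β−2) = 3/20 = 0.150.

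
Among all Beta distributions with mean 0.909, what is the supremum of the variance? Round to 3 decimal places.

0.083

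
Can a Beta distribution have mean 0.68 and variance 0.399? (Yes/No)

A Beta with mean μ has variance μ(1−μ)/(α+β+1) < μ(1−μ).
Here μ(1−μ) = 0.68×0.32 = 0.2176, and 0.399 ≥ 0.2176.

No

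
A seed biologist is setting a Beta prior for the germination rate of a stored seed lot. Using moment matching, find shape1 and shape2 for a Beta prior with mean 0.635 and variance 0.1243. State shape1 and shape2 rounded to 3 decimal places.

shape1 = 0.549, shape2 = 0.316

By moment matching, shape1+shape2 = μ(1−μ)/σ² − 1 = (0.635·0.365)/0.1243 − 1 = 1.8646 − 1 = 0.8646.
Since shape1/(shape1+shape2) = μ, shape1 = 0.635·0.8646 = 0.549 and shape2 = 0.365·0.8646 = 0.316.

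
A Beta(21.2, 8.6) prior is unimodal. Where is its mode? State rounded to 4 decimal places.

The density x^(α−1)(1−x)^(β−1) is maximised at (α−1)/(α+β−2) = 20.2/27.8 = 0.7266.

0.7266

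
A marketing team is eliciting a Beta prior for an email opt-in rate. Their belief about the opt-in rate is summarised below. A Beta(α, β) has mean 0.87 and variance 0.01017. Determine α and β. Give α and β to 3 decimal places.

Let s = α+β. The Beta variance is μ(1−μ)/(s+1).
So s+1 = μ(1−μ)/σ² = (0.87×0.13)/0.01017 = 0.1131/0.01017 = 11.1209, giving s = 10.1209.
Then α = μs = 0.87×10.1209 = 8.805 and β = (1−μ)s = 0.13×10.1209 = 1.316.

α = 8.805, β = 1.316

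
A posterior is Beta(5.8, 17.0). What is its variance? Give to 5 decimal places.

0.00797

μ = 5.8/22.8 = 0.254386; Var = μ(1−μ)/(α+β+1) = 0.1896737/23.8 = 0.00797.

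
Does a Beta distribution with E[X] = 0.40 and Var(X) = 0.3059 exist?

No

The Beta variance bound is σ² < μ(1−μ).
Here μ(1−μ) = 0.40×0.60 = 0.2400, and 0.3059 ≥ 0.2400.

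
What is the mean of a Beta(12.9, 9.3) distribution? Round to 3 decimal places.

E[X] = α/(α+β) = 12.9/22.2 = 0.581.

0.581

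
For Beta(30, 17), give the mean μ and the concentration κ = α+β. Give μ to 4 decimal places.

μ = 0.6383, κ = 47

κ = α+β = 30+17 = 47; μ = α/κ = 30/47 = 0.6383.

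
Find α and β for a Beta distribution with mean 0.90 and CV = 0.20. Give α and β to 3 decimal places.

Var = (CV·μ)² = (0.20×0.90)² = 0.032400.
α+β = μ(1−μ)/Var − 1 = 0.0900/0.032400 − 1 = 1.7778.
Thus α = 0.90·1.7778 = 1.600 and β = 0.10·1.7778 = 0.178.

α = 1.600, β = 0.178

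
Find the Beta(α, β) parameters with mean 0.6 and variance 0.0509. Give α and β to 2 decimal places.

α = 2.23, β = 1.49

By moment matching, α+β = μ(1−μ)/σ² − 1 = (0.6·0.4)/0.0509 − 1 = 4.7151 − 1 = 3.7151.
Since α/(α+β) = μ, α = 0.6·3.7151 = 2.23 and β = 0.4·3.7151 = 1.49.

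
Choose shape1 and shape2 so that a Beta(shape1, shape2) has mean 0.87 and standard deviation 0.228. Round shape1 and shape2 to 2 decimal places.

Variance = 0.228² = 0.051984. The moment-matching identity shape1+shape2 = μ(1−μ)/Var − 1 gives
shape1+shape2 = 0.1131/0.051984 − 1 = 1.1757, so shape1 = μ·1.1757 = 1.02 and shape2 = (1−μ)·1.1757 = 0.15.

shape1 = 1.02, shape2 = 0.15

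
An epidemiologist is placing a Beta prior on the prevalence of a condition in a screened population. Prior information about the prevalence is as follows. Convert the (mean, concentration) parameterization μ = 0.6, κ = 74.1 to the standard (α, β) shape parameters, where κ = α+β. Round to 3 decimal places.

α = μκ = 0.6×74.1 = 44.460 and β = (1−μ)κ = 0.4×74.1 = 29.640.

α = 44.460, β = 29.640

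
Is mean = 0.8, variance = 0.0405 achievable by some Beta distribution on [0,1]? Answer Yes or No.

Yes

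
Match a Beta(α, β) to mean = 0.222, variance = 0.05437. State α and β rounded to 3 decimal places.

Write ν = α+β; then α = μν and Var = μ(1−μ)/(ν+1).
ν = μ(1−μ)/Var − 1 = 0.172716/0.05437 − 1 = 2.1767.
α = 0.222·2.1767 = 0.483, β = 0.778·2.1767 = 1.693.

α = 0.483, β = 1.693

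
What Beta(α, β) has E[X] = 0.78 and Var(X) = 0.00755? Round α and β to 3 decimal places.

α = 16.948, β = 4.780

Let s = α+β. The Beta variance is μ(1−μ)/(s+1).
So s+1 = μ(1−μ)/σ² = (0.78×0.22)/0.00755 = 0.1716/0.00755 = 22.7285, giving s = 21.7285.
Then α = μs = 0.78×21.7285 = 16.948 and β = (1−μ)s = 0.22×21.7285 = 4.780.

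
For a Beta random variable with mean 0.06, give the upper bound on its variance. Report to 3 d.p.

Var = μ(1−μ)/(α+β+1), which approaches μ(1−μ) as α+β → 0.
So the supremum is μ(1−μ) = 0.06×0.94 = 0.056.

0.056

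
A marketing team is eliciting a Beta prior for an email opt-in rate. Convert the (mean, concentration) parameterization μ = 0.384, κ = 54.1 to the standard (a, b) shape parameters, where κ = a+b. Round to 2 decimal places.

a = 20.77, b = 33.33

Split κ in proportion μ : (1−μ): a = 0.384·54.1 = 20.77, b = 54.1 − 20.77 = 33.33.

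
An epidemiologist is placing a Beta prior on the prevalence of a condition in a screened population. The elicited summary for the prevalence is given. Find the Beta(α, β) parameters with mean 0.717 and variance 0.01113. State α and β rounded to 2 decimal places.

Write ν = α+β; then α = μν and Var = μ(1−μ)/(ν+1).
ν = μ(1−μ)/Var − 1 = 0.202911/0.01113 − 1 = 17.2310.
α = 0.717·17.2310 = 12.35, β = 0.283·17.2310 = 4.88.

α = 12.35, β = 4.88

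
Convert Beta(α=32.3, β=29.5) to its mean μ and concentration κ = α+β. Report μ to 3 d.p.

κ = α+β = 32.3+29.5 = 61.8; μ = α/κ = 32.3/61.8 = 0.523.

μ = 0.523, κ = 61.8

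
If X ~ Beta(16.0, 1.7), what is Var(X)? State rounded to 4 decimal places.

0.0046

Var = αβ/[(α+β)²(α+β+1)] = (16.0×1.7)/(17.7²×18.7) = 27.20/5858.523 = 0.0046.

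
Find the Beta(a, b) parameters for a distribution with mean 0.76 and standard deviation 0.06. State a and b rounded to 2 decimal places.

a = 37.75, b = 11.92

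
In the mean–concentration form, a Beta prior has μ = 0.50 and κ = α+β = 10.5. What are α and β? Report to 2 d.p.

α = μκ = 0.50×10.5 = 5.25 and β = (1−μ)κ = 0.50×10.5 = 5.25.

α = 5.25, β = 5.25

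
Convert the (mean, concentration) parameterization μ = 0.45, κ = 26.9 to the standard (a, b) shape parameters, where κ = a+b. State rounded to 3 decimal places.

a = 12.105, b = 14.795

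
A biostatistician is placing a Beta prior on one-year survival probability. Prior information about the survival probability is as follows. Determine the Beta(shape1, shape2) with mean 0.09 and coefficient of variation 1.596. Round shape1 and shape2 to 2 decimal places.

σ = CV·μ = 1.596×0.09 = 0.14364, so σ² = 0.020632.
s+1 = μ(1−μ)/σ² = 0.0819/0.020632 = 3.9695, so s = shape1+shape2 = 2.9695.
shape1 = μs = 0.27, shape2 = (1−μ)s = 2.70.

shape1 = 0.27, shape2 = 2.70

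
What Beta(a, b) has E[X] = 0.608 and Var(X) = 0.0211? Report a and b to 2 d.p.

a = 6.26, b = 4.04

By moment matching, a+b = μ(1−μ)/σ² − 1 = (0.608·0.392)/0.0211 − 1 = 11.2955 − 1 = 10.2955.
Since a/(a+b) = μ, a = 0.608·10.2955 = 6.26 and b = 0.392·10.2955 = 4.04.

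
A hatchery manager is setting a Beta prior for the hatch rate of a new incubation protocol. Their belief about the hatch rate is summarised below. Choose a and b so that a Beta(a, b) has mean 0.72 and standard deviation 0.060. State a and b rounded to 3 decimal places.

Variance = 0.060² = 0.003600. The moment-matching identity a+b = μ(1−μ)/Var − 1 gives
a+b = 0.2016/0.003600 − 1 = 55.0000, so a = μ·55.0000 = 39.600 and b = (1−μ)·55.0000 = 15.400.

a = 39.600, b = 15.400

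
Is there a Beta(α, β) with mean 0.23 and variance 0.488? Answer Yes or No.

No

The Beta variance bound is σ² < μ(1−μ).
Here μ(1−μ) = 0.23×0.77 = 0.1771, and 0.488 ≥ 0.1771.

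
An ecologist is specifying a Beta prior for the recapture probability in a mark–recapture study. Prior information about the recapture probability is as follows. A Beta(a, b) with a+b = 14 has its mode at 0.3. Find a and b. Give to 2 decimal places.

Mode = (a−1)/(κ−2) with κ = a+b, so a−1 = 0.3·12 = 3.60.
a = 4.60; b = κ − a = 9.40.

a = 4.60, b = 9.40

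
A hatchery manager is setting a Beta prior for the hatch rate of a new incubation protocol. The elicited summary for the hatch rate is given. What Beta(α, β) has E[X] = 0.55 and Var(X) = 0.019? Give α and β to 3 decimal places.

Let s = α+β. The Beta variance is μ(1−μ)/(s+1).
So s+1 = μ(1−μ)/σ² = (0.55×0.45)/0.019 = 0.2475/0.019 = 13.0263, giving s = 12.0263.
Then α = μs = 0.55×12.0263 = 6.614 and β = (1−μ)s = 0.45×12.0263 = 5.412.

α = 6.614, β = 5.412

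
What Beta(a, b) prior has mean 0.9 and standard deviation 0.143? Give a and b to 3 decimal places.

σ² = 0.143² = 0.020449.
With s = a+b, Var = μ(1−μ)/(s+1), so s+1 = (0.9×0.1)/0.020449 = 4.4012 and s = 3.4012.
a = μs = 3.061, b = (1−μ)s = 0.340.

a = 3.061, b = 0.340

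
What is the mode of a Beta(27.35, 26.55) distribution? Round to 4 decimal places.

0.5077

The density x^(α−1)(1−x)^(β−1) is maximised at (α−1)/(α+β−2) = 26.35/51.90 = 0.5077.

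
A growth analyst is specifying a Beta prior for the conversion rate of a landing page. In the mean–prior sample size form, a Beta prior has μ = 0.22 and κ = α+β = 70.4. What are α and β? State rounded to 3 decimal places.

α = 15.488, β = 54.912

Split κ in proportion μ : (1−μ): α = 0.22·70.4 = 15.488, β = 70.4 − 15.488 = 54.912.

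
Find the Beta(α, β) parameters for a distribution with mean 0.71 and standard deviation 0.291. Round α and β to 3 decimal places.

First σ² = 0.084681. Setting α = μn, β = (1−μ)n with n = α+β,
μ(1−μ)/(n+1) = 0.084681 ⇒ n+1 = 0.2059/0.084681 = 2.4315 ⇒ n = 1.4315.
Hence α = 0.71×1.4315 = 1.016, β = 0.29×1.4315 = 0.415.

α = 1.016, β = 0.415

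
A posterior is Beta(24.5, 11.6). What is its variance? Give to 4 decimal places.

α+β = 36.1 and αβ = 284.20, so Var = αβ/[(α+β)²(α+β+1)] = 284.20/48349.091 = 0.0059.

0.0059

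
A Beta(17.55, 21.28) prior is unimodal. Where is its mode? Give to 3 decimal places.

0.449

The density x^(α−1)(1−x)^(β−1) is maximised at (α−1)/(α+β−2) = 16.55/36.83 = 0.449.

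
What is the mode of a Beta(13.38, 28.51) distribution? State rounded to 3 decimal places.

0.310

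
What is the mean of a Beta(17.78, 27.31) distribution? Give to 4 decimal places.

0.3943

The Beta mean is α/(α+β) = 17.78/(17.78+27.31) = 0.3943.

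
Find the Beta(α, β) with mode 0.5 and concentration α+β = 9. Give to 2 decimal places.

Since the density peak of Beta(α,β) is at (α−1)/(α+β−2),
α = 1 + 0.5(9−2) = 4.50 and β = 9 − 4.50 = 4.50.

α = 4.50, β = 4.50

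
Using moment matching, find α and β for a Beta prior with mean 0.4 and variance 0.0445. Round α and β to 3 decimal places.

α = 1.757, β = 2.636

Let s = α+β. The Beta variance is μ(1−μ)/(s+1).
So s+1 = μ(1−μ)/σ² = (0.4×0.6)/0.0445 = 0.24/0.0445 = 5.3933, giving s = 4.3933.
Then α = μs = 0.4×4.3933 = 1.757 and β = (1−μ)s = 0.6×4.3933 = 2.636.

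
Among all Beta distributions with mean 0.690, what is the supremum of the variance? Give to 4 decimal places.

0.2139

For fixed mean μ the Beta variance is μ(1−μ)/(α+β+1), increasing as α+β decreases.
Its least upper bound (not attained) is μ(1−μ) = 0.690·0.310 = 0.2139.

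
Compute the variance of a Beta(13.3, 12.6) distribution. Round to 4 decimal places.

μ = 13.3/25.9 = 0.513514; Var = μ(1−μ)/(α+β+1) = 0.2498174/26.9 = 0.0093.

0.0093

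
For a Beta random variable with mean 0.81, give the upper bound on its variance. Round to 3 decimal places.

For fixed mean μ the Beta variance is μ(1−μ)/(α+β+1), increasing as α+β decreases.
Its least upper bound (not attained) is μ(1−μ) = 0.81·0.19 = 0.154.

0.154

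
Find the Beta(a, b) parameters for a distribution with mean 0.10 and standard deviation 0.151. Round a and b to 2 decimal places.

a = 0.29, b = 2.65

σ² = 0.151² = 0.022801.
With s = a+b, Var = μ(1−μ)/(s+1), so s+1 = (0.10×0.90)/0.022801 = 3.9472 and s = 2.9472.
a = μs = 0.29, b = (1−μ)s = 2.65.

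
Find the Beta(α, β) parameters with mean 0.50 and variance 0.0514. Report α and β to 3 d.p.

α = 1.932, β = 1.932

Let s = α+β. The Beta variance is μ(1−μ)/(s+1).
So s+1 = μ(1−μ)/σ² = (0.50×0.50)/0.0514 = 0.2500/0.0514 = 4.8638, giving s = 3.8638.
Then α = μs = 0.50×3.8638 = 1.932 and β = (1−μ)s = 0.50×3.8638 = 1.932.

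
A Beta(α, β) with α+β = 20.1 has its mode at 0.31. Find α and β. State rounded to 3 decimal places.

α = 6.611, β = 13.489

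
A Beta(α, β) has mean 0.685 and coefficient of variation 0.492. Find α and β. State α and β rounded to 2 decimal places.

σ = CV·μ = 0.492×0.685 = 0.33702, so σ² = 0.113582.
s+1 = μ(1−μ)/σ² = 0.215775/0.113582 = 1.8997, so s = α+β = 0.8997.
α = μs = 0.62, β = (1−μ)s = 0.28.

α = 0.62, β = 0.28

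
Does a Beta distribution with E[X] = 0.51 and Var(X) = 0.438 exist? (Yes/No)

No

For any Beta, Var(X) < E[X]·(1−E[X]).
Here μ(1−μ) = 0.51×0.49 = 0.2499, and 0.438 ≥ 0.2499.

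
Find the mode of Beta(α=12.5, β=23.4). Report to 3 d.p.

0.339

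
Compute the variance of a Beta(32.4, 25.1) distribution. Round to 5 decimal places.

α+β = 57.5 and αβ = 813.24, so Var = αβ/[(α+β)²(α+β+1)] = 813.24/193415.625 = 0.00420.

0.00420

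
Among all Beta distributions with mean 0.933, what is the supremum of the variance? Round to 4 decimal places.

0.0625

Var = μ(1−μ)/(α+β+1), which approaches μ(1−μ) as α+β → 0.
So the supremum is μ(1−μ) = 0.933×0.067 = 0.0625.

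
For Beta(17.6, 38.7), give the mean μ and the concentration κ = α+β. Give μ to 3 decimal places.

κ = α+β = 17.6+38.7 = 56.3; μ = α/κ = 17.6/56.3 = 0.313.

μ = 0.313, κ = 56.3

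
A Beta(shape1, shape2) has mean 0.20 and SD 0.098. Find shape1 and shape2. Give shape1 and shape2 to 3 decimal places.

shape1 = 3.132, shape2 = 12.528

Variance = 0.098² = 0.009604. The moment-matching identity shape1+shape2 = μ(1−μ)/Var − 1 gives
shape1+shape2 = 0.1600/0.009604 − 1 = 15.6597, so shape1 = μ·15.6597 = 3.132 and shape2 = (1−μ)·15.6597 = 12.528.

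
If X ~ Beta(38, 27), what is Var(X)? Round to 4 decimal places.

0.0037

μ = 38/65 = 0.584615; Var = μ(1−μ)/(α+β+1) = 0.2428402/66 = 0.0037.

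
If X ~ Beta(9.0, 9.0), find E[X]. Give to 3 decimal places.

0.500

E[X] = α/(α+β) = 9.0/18.0 = 0.500.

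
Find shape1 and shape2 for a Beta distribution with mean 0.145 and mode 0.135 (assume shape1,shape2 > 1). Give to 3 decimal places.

Let s = shape1+shape2. Mean gives shape1 = μs = 0.145s; mode gives (shape1−1)/(s−2) = 0.135.
Substituting: 0.145s − 1 = 0.135(s−2) = 0.135s − 0.270, so 0.010s = 0.730 and s = 73.0000.
Then shape1 = 0.145×73.0000 = 10.585 and shape2 = s−shape1 = 62.415.

shape1 = 10.585, shape2 = 62.415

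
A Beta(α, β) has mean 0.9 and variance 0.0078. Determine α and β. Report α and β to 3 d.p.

α = 9.485, β = 1.054

Write ν = α+β; then α = μν and Var = μ(1−μ)/(ν+1).
ν = μ(1−μ)/Var − 1 = 0.09/0.0078 − 1 = 10.5385.
α = 0.9·10.5385 = 9.485, β = 0.1·10.5385 = 1.054.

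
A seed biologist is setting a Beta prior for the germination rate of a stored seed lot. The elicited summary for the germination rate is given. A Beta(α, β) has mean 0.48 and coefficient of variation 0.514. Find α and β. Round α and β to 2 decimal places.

α = 1.49, β = 1.61

σ = CV·μ = 0.514×0.48 = 0.24672, so σ² = 0.060871.
s+1 = μ(1−μ)/σ² = 0.2496/0.060871 = 4.1005, so s = α+β = 3.1005.
α = μs = 1.49, β = (1−μ)s = 1.61.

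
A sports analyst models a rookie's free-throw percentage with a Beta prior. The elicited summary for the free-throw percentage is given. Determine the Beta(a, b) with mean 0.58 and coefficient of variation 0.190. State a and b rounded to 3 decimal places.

Var = (CV·μ)² = (0.190×0.58)² = 0.012144.
a+b = μ(1−μ)/Var − 1 = 0.2436/0.012144 − 1 = 19.0592.
Thus a = 0.58·19.0592 = 11.054 and b = 0.42·19.0592 = 8.005.

a = 11.054, b = 8.005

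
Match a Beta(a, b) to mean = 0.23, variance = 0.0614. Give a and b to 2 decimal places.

a = 0.43, b = 1.45

Write ν = a+b; then a = μν and Var = μ(1−μ)/(ν+1).
ν = μ(1−μ)/Var − 1 = 0.1771/0.0614 − 1 = 1.8844.
a = 0.23·1.8844 = 0.43, b = 0.77·1.8844 = 1.45.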